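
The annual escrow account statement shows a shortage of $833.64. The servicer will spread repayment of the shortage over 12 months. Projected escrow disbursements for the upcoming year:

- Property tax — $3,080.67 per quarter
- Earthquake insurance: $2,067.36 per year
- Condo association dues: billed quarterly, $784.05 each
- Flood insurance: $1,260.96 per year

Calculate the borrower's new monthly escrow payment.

Property tax — $3,080.67 × 4 = $12,322.68/yr
Earthquake insurance — $2,067.36/yr
Condo association dues — $784.05 × 4 = $3,136.20/yr
Flood insurance — $1,260.96/yr
Combined annual = $18,787.20
Monthly escrow = $18,787.20 / 12 = $1,565.60
Shortage spread = $833.64 / 12 = $69.47/mo
New monthly escrow = $1,565.60 + $69.47 = $1,635.07

$1,635.07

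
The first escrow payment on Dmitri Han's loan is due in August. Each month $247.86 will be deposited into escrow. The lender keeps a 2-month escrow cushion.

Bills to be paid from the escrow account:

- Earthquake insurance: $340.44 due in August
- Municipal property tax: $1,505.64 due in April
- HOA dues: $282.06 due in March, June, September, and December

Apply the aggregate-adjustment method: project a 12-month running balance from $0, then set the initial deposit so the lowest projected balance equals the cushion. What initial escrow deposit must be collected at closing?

$957.24

Cushion = 2 × $247.86 = $495.72
Trial balance (start $0, +$247.86 each month, − disbursements):
  Aug: +$247.86 − $340.44 → -$92.58
  Sep: +$247.86 − $282.06 → -$126.78
  Oct: +$247.86 → $121.08
  Nov: +$247.86 → $368.94
  Dec: +$247.86 − $282.06 → $334.74
  Jan: +$247.86 → $582.60
  Feb: +$247.86 → $830.46
  Mar: +$247.86 − $282.06 → $796.26
  Apr: +$247.86 − $1,505.64 → -$461.52
  May: +$247.86 → -$213.66
  Jun: +$247.86 − $282.06 → -$247.86
  Jul: +$247.86 → $0.00
Lowest trial balance = -$461.52 (Apr)
Initial deposit = cushion − low point = $495.72 − (-$461.52) = $957.24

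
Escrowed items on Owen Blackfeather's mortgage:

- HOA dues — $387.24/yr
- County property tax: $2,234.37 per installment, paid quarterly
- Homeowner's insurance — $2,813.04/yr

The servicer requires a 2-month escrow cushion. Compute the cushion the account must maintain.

HOA dues — $387.24/yr
County property tax — $2,234.37 × 4 = $8,937.48/yr
Homeowner's insurance — $2,813.04/yr
Total per year = $12,137.76
Monthly = $12,137.76 / 12 = $1,011.48
Reserve = 2 × $1,011.48 = $2,022.96

$2,022.96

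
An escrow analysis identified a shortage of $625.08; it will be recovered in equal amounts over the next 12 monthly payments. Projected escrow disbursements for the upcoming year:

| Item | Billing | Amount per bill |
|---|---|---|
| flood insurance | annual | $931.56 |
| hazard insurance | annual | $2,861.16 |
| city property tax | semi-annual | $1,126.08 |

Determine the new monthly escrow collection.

Flood insurance = $931.56 annually
Hazard insurance = $2,861.16 annually
City property tax = $1,126.08 × 2 = $2,252.16 annually
Annual escrow total = $931.56 + $2,861.16 + $2,252.16 = $6,044.88
Per month = $6,044.88 ÷ 12 = $503.74
Shortage per month = $625.08 / 12 = $52.09
New monthly escrow = $503.74 + $52.09 = $555.83

$555.83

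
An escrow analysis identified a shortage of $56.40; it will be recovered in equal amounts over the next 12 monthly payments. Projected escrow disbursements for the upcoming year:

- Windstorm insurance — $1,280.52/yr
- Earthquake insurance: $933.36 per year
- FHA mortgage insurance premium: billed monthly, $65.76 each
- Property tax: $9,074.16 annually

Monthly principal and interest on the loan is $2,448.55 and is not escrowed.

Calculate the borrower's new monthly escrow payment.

Windstorm insurance: $1,280.52 per year
Earthquake insurance: $933.36 per year
FHA mortgage insurance premium: $65.76 × 12 = $789.12 per year
Property tax: $9,074.16 per year
Yearly total = $1,280.52 + $933.36 + $789.12 + $9,074.16 = $12,077.16
Per month = $12,077.16 ÷ 12 = $1,006.43
Shortage per month = $56.40 ÷ 12 = $4.70
Adjusted monthly = $1,006.43 + $4.70 = $1,011.13

$1,011.13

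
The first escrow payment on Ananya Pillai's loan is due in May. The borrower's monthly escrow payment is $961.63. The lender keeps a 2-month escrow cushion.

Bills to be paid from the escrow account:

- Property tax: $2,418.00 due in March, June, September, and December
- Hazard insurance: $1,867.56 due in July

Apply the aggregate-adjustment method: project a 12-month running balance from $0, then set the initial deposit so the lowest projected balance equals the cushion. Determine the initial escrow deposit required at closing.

Cushion = 2 × $961.63 = $1,923.26
Trial balance (start $0, +$961.63 each month, − disbursements):
  May: +$961.63 → $961.63
  Jun: +$961.63 − $2,418.00 → -$494.74
  Jul: +$961.63 − $1,867.56 → -$1,400.67
  Aug: +$961.63 → -$439.04
  Sep: +$961.63 − $2,418.00 → -$1,895.41
  Oct: +$961.63 → -$933.78
  Nov: +$961.63 → $27.85
  Dec: +$961.63 − $2,418.00 → -$1,428.52
  Jan: +$961.63 → -$466.89
  Feb: +$961.63 → $494.74
  Mar: +$961.63 − $2,418.00 → -$961.63
  Apr: +$961.63 → $0.00
Lowest trial balance = -$1,895.41 (Sep)
Initial deposit = cushion − low point = $1,923.26 − (-$1,895.41) = $3,818.67

$3,818.67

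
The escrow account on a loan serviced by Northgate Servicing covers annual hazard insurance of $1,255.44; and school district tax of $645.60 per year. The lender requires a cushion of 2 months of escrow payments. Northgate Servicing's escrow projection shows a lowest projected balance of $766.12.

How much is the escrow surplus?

$449.28

Hazard insurance: $1,255.44 per year
School district tax: $645.60 per year
Annual escrow total = $1,255.44 + $645.60 = $1,901.04
Per month = $1,901.04 ÷ 12 = $158.42
Required cushion = 2 × $158.42 = $316.84
Surplus = $766.12 − $316.84 = $449.28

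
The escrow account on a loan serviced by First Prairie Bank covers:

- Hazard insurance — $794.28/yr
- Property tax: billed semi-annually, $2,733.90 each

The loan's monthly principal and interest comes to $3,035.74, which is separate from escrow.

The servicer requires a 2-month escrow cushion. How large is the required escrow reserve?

$1,043.68

Hazard insurance — $794.28
Property tax — $2,733.90 × 2 = $5,467.80
Yearly total = $794.28 + $5,467.80 = $6,262.08
Monthly = $6,262.08 ÷ 12 = $521.84
Cushion = 2 × $521.84 = $1,043.68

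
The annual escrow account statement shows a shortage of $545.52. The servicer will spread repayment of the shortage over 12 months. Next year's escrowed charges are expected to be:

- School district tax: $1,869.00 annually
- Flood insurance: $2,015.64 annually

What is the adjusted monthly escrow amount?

School district tax: $1,869.00
Flood insurance: $2,015.64
Total annual escrow = $1,869.00 + $2,015.64 = $3,884.64
Monthly = $3,884.64 ÷ 12 = $323.72
Monthly shortage recovery: $545.52 ÷ 12 = $45.46
Adjusted monthly = $323.72 + $45.46 = $369.18

$369.18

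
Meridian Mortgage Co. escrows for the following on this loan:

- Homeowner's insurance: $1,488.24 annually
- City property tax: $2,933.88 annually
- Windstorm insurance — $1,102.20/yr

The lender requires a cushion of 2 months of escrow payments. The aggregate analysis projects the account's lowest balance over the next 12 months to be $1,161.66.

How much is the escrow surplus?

Homeowner's insurance — $1,488.24 per year
City property tax — $2,933.88 per year
Windstorm insurance — $1,102.20 per year
Yearly total = $1,488.24 + $2,933.88 + $1,102.20 = $5,524.32
Monthly escrow = $5,524.32 / 12 = $460.36
Required cushion = 2 × $460.36 = $920.72
Surplus = $1,161.66 − $920.72 = $240.94

$240.94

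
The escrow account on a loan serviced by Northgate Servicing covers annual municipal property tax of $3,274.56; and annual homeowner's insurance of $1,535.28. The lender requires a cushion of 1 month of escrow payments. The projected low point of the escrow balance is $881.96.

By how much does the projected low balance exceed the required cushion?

Municipal property tax: $3,274.56 per year
Homeowner's insurance: $1,535.28 per year
Combined annual = $3,274.56 + $1,535.28 = $4,809.84
Monthly escrow = $4,809.84 / 12 = $400.82
Cushion = 1 × $400.82 = $400.82
Excess over cushion: $881.96 − $400.82 = $481.14

$481.14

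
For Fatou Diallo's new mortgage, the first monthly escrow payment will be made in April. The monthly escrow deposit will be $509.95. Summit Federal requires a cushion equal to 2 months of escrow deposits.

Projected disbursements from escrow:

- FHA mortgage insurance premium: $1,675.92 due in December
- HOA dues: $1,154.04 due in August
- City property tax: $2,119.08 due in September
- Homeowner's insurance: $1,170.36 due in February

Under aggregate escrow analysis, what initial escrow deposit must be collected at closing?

$1,529.85

Cushion = 2 × $509.95 = $1,019.90
Trial balance (start $0, +$509.95 each month, − disbursements):
  Apr: +$509.95 → $509.95
  May: +$509.95 → $1,019.90
  Jun: +$509.95 → $1,529.85
  Jul: +$509.95 → $2,039.80
  Aug: +$509.95 − $1,154.04 → $1,395.71
  Sep: +$509.95 − $2,119.08 → -$213.42
  Oct: +$509.95 → $296.53
  Nov: +$509.95 → $806.48
  Dec: +$509.95 − $1,675.92 → -$359.49
  Jan: +$509.95 → $150.46
  Feb: +$509.95 − $1,170.36 → -$509.95
  Mar: +$509.95 → $0.00
Lowest trial balance = -$509.95 (Feb)
Initial deposit = cushion − low point = $1,019.90 − (-$509.95) = $1,529.85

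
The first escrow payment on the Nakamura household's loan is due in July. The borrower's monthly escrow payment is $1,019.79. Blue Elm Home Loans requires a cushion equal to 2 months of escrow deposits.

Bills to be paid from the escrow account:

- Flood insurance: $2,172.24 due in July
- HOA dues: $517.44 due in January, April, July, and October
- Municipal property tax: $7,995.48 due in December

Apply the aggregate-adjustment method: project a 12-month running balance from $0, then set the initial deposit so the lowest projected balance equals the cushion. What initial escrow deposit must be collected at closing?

Cushion = 2 × $1,019.79 = $2,039.58
Trial balance (start $0, +$1,019.79 each month, − disbursements):
  Jul: +$1,019.79 − $2,689.68 → -$1,669.89
  Aug: +$1,019.79 → -$650.10
  Sep: +$1,019.79 → $369.69
  Oct: +$1,019.79 − $517.44 → $872.04
  Nov: +$1,019.79 → $1,891.83
  Dec: +$1,019.79 − $7,995.48 → -$5,083.86
  Jan: +$1,019.79 − $517.44 → -$4,581.51
  Feb: +$1,019.79 → -$3,561.72
  Mar: +$1,019.79 → -$2,541.93
  Apr: +$1,019.79 − $517.44 → -$2,039.58
  May: +$1,019.79 → -$1,019.79
  Jun: +$1,019.79 → $0.00
Lowest trial balance = -$5,083.86 (Dec)
Initial deposit = cushion − low point = $2,039.58 − (-$5,083.86) = $7,123.44

$7,123.44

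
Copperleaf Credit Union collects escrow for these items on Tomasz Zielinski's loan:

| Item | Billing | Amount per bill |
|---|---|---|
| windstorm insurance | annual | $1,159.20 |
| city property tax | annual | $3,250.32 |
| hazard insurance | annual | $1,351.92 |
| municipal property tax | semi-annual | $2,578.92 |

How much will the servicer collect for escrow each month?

Windstorm insurance — $1,159.20 annually
City property tax — $3,250.32 annually
Hazard insurance — $1,351.92 annually
Municipal property tax — $2,578.92 × 2 = $5,157.84 annually
Total per year = $1,159.20 + $3,250.32 + $1,351.92 + $5,157.84 = $10,919.28
Monthly = $10,919.28 / 12 = $909.94

$909.94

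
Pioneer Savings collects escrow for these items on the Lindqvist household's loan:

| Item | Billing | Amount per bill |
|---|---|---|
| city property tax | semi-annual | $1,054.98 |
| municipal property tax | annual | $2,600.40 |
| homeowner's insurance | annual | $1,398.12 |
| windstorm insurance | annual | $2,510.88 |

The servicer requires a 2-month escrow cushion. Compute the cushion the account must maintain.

$1,436.56

City property tax — $1,054.98 × 2 = $2,109.96
Municipal property tax — $2,600.40
Homeowner's insurance — $1,398.12
Windstorm insurance — $2,510.88
Total annual escrow = $2,109.96 + $2,600.40 + $1,398.12 + $2,510.88 = $8,619.36
Monthly escrow = $8,619.36 ÷ 12 = $718.28
Reserve = 2 × $718.28 = $1,436.56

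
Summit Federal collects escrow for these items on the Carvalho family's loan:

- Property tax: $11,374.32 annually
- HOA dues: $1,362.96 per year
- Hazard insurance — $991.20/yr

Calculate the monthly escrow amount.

Property tax — $11,374.32 annually
HOA dues — $1,362.96 annually
Hazard insurance — $991.20 annually
Annual escrow total = $11,374.32 + $1,362.96 + $991.20 = $13,728.48
Per month = $13,728.48 ÷ 12 = $1,144.04

$1,144.04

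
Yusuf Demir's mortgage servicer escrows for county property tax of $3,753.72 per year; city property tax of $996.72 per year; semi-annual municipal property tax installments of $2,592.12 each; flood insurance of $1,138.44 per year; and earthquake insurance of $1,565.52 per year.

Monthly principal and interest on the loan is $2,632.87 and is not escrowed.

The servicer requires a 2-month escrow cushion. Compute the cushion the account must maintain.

$2,106.44

County property tax: $3,753.72/yr
City property tax: $996.72/yr
Municipal property tax: $2,592.12 × 2 = $5,184.24/yr
Flood insurance: $1,138.44/yr
Earthquake insurance: $1,565.52/yr
Combined annual = $3,753.72 + $996.72 + $5,184.24 + $1,138.44 + $1,565.52 = $12,638.64
Monthly escrow = $12,638.64 ÷ 12 = $1,053.22
Reserve = 2 × $1,053.22 = $2,106.44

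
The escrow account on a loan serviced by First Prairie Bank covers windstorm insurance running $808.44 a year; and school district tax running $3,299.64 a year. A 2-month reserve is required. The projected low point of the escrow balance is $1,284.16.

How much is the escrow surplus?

$599.48

Windstorm insurance — $808.44 per year
School district tax — $3,299.64 per year
Yearly total = $4,108.08
Monthly escrow = $4,108.08 / 12 = $342.34
Required cushion = 2 × $342.34 = $684.68
Excess over cushion: $1,284.16 − $684.68 = $599.48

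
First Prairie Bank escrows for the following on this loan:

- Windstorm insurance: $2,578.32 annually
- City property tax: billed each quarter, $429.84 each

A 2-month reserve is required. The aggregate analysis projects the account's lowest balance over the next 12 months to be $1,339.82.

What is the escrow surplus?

Windstorm insurance — $2,578.32
City property tax — $429.84 × 4 = $1,719.36
Combined annual = $4,297.68
Monthly escrow = $4,297.68 / 12 = $358.14
Required cushion = 2 × $358.14 = $716.28
Surplus = $1,339.82 − $716.28 = $623.54

$623.54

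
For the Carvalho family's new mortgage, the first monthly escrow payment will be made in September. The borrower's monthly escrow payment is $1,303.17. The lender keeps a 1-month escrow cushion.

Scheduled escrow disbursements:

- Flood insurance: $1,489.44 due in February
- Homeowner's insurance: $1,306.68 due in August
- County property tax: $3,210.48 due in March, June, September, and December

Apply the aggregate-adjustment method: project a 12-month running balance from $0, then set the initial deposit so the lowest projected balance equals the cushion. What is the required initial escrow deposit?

$3,301.86

Cushion = 1 × $1,303.17 = $1,303.17
Trial balance (start $0, +$1,303.17 each month, − disbursements):
  Sep: +$1,303.17 − $3,210.48 → -$1,907.31
  Oct: +$1,303.17 → -$604.14
  Nov: +$1,303.17 → $699.03
  Dec: +$1,303.17 − $3,210.48 → -$1,208.28
  Jan: +$1,303.17 → $94.89
  Feb: +$1,303.17 − $1,489.44 → -$91.38
  Mar: +$1,303.17 − $3,210.48 → -$1,998.69
  Apr: +$1,303.17 → -$695.52
  May: +$1,303.17 → $607.65
  Jun: +$1,303.17 − $3,210.48 → -$1,299.66
  Jul: +$1,303.17 → $3.51
  Aug: +$1,303.17 − $1,306.68 → $0.00
Lowest trial balance = -$1,998.69 (Mar)
Initial deposit = cushion − low point = $1,303.17 − (-$1,998.69) = $3,301.86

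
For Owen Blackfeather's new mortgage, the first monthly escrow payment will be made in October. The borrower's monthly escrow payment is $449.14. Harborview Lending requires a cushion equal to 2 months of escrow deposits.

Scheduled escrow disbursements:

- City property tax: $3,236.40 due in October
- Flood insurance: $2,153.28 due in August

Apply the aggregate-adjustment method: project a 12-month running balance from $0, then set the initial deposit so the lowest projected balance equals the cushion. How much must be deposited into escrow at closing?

Cushion = 2 × $449.14 = $898.28
Trial balance (start $0, +$449.14 each month, − disbursements):
  Oct: +$449.14 − $3,236.40 → -$2,787.26
  Nov: +$449.14 → -$2,338.12
  Dec: +$449.14 → -$1,888.98
  Jan: +$449.14 → -$1,439.84
  Feb: +$449.14 → -$990.70
  Mar: +$449.14 → -$541.56
  Apr: +$449.14 → -$92.42
  May: +$449.14 → $356.72
  Jun: +$449.14 → $805.86
  Jul: +$449.14 → $1,255.00
  Aug: +$449.14 − $2,153.28 → -$449.14
  Sep: +$449.14 → $0.00
Lowest trial balance = -$2,787.26 (Oct)
Initial deposit = cushion − low point = $898.28 − (-$2,787.26) = $3,685.54

$3,685.54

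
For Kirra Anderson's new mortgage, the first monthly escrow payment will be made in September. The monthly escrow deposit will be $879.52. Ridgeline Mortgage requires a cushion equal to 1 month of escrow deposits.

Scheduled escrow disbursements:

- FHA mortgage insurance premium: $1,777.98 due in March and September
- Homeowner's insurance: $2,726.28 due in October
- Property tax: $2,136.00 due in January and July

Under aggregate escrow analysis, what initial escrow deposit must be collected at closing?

$3,624.74

Cushion = 1 × $879.52 = $879.52
Trial balance (start $0, +$879.52 each month, − disbursements):
  Sep: +$879.52 − $1,777.98 → -$898.46
  Oct: +$879.52 − $2,726.28 → -$2,745.22
  Nov: +$879.52 → -$1,865.70
  Dec: +$879.52 → -$986.18
  Jan: +$879.52 − $2,136.00 → -$2,242.66
  Feb: +$879.52 → -$1,363.14
  Mar: +$879.52 − $1,777.98 → -$2,261.60
  Apr: +$879.52 → -$1,382.08
  May: +$879.52 → -$502.56
  Jun: +$879.52 → $376.96
  Jul: +$879.52 − $2,136.00 → -$879.52
  Aug: +$879.52 → $0.00
Lowest trial balance = -$2,745.22 (Oct)
Initial deposit = cushion − low point = $879.52 − (-$2,745.22) = $3,624.74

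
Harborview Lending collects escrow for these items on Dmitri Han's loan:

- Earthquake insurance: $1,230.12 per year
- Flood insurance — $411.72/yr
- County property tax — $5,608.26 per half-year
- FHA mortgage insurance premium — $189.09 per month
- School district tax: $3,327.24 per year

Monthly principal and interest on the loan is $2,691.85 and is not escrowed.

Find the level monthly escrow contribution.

Earthquake insurance — $1,230.12 per year
Flood insurance — $411.72 per year
County property tax — $5,608.26 × 2 = $11,216.52 per year
FHA mortgage insurance premium — $189.09 × 12 = $2,269.08 per year
School district tax — $3,327.24 per year
Total annual escrow = $1,230.12 + $411.72 + $11,216.52 + $2,269.08 + $3,327.24 = $18,454.68
Monthly = $18,454.68 ÷ 12 = $1,537.89

$1,537.89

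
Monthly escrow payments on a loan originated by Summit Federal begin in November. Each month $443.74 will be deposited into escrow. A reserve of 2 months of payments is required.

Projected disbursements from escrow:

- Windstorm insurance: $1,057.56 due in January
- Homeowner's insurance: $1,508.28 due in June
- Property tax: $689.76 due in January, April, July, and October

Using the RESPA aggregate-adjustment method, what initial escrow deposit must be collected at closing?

Cushion = 2 × $443.74 = $887.48
Trial balance (start $0, +$443.74 each month, − disbursements):
  Nov: +$443.74 → $443.74
  Dec: +$443.74 → $887.48
  Jan: +$443.74 − $1,747.32 → -$416.10
  Feb: +$443.74 → $27.64
  Mar: +$443.74 → $471.38
  Apr: +$443.74 − $689.76 → $225.36
  May: +$443.74 → $669.10
  Jun: +$443.74 − $1,508.28 → -$395.44
  Jul: +$443.74 − $689.76 → -$641.46
  Aug: +$443.74 → -$197.72
  Sep: +$443.74 → $246.02
  Oct: +$443.74 − $689.76 → $0.00
Lowest trial balance = -$641.46 (Jul)
Initial deposit = cushion − low point = $887.48 − (-$641.46) = $1,528.94

$1,528.94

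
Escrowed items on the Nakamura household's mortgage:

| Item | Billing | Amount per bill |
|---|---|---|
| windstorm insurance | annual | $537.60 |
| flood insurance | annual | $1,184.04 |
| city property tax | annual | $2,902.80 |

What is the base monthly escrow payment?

Windstorm insurance — $537.60 annually
Flood insurance — $1,184.04 annually
City property tax — $2,902.80 annually
Annual escrow total = $537.60 + $1,184.04 + $2,902.80 = $4,624.44
Per month = $4,624.44 / 12 = $385.37

$385.37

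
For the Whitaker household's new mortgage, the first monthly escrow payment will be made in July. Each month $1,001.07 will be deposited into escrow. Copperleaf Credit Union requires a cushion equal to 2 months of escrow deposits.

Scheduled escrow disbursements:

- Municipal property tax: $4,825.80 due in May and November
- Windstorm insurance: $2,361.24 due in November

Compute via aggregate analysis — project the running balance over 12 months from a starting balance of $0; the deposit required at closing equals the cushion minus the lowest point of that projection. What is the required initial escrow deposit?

$4,183.83

Cushion = 2 × $1,001.07 = $2,002.14
Trial balance (start $0, +$1,001.07 each month, − disbursements):
  Jul: +$1,001.07 → $1,001.07
  Aug: +$1,001.07 → $2,002.14
  Sep: +$1,001.07 → $3,003.21
  Oct: +$1,001.07 → $4,004.28
  Nov: +$1,001.07 − $7,187.04 → -$2,181.69
  Dec: +$1,001.07 → -$1,180.62
  Jan: +$1,001.07 → -$179.55
  Feb: +$1,001.07 → $821.52
  Mar: +$1,001.07 → $1,822.59
  Apr: +$1,001.07 → $2,823.66
  May: +$1,001.07 − $4,825.80 → -$1,001.07
  Jun: +$1,001.07 → $0.00
Lowest trial balance = -$2,181.69 (Nov)
Initial deposit = cushion − low point = $2,002.14 − (-$2,181.69) = $4,183.83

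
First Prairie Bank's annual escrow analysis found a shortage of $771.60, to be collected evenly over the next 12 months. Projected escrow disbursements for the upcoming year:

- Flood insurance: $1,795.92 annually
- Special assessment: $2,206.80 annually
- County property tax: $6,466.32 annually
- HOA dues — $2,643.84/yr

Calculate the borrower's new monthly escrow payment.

Flood insurance — $1,795.92 annually
Special assessment — $2,206.80 annually
County property tax — $6,466.32 annually
HOA dues — $2,643.84 annually
Combined annual = $13,112.88
Per month = $13,112.88 / 12 = $1,092.74
Monthly shortage recovery: $771.60 ÷ 12 = $64.30
Adjusted monthly = $1,092.74 + $64.30 = $1,157.04

$1,157.04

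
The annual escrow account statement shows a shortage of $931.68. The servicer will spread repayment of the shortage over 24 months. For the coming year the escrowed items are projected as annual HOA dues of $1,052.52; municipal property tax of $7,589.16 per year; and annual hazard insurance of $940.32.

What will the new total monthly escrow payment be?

HOA dues = $1,052.52 per year
Municipal property tax = $7,589.16 per year
Hazard insurance = $940.32 per year
Combined annual = $9,582.00
Monthly escrow = $9,582.00 ÷ 12 = $798.50
Shortage per month = $931.68 ÷ 24 = $38.82
Adjusted monthly = $798.50 + $38.82 = $837.32

$837.32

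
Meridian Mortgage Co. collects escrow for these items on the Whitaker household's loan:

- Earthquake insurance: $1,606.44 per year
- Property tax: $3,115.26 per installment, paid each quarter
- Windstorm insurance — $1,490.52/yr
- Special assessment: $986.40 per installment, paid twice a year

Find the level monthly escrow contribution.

Earthquake insurance: $1,606.44/yr
Property tax: $3,115.26 × 4 = $12,461.04/yr
Windstorm insurance: $1,490.52/yr
Special assessment: $986.40 × 2 = $1,972.80/yr
Combined annual = $1,606.44 + $12,461.04 + $1,490.52 + $1,972.80 = $17,530.80
Base monthly escrow = $17,530.80 / 12 = $1,460.90

$1,460.90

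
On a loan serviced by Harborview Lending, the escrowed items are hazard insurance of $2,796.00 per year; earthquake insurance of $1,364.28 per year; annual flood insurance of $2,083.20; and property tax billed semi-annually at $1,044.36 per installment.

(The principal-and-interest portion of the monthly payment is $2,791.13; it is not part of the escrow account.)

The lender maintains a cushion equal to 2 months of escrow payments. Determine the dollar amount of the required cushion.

Hazard insurance = $2,796.00/yr
Earthquake insurance = $1,364.28/yr
Flood insurance = $2,083.20/yr
Property tax = $1,044.36 × 2 = $2,088.72/yr
Yearly total = $2,796.00 + $1,364.28 + $2,083.20 + $2,088.72 = $8,332.20
Per month = $8,332.20 ÷ 12 = $694.35
Cushion = 2 × $694.35 = $1,388.70

$1,388.70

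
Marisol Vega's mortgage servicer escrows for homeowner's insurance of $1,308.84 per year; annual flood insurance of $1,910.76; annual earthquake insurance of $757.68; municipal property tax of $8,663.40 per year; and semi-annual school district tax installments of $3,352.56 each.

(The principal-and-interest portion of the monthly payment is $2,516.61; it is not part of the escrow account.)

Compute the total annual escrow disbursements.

Homeowner's insurance = $1,308.84/yr
Flood insurance = $1,910.76/yr
Earthquake insurance = $757.68/yr
Municipal property tax = $8,663.40/yr
School district tax = $3,352.56 × 2 = $6,705.12/yr
Annual escrow total = $1,308.84 + $1,910.76 + $757.68 + $8,663.40 + $6,705.12 = $19,345.80

$19,345.80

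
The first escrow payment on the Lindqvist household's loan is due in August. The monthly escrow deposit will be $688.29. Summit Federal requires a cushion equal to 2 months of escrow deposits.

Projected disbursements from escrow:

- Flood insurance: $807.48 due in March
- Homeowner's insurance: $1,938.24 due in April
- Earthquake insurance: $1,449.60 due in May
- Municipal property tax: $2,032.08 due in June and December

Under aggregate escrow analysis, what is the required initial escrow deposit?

Cushion = 2 × $688.29 = $1,376.58
Trial balance (start $0, +$688.29 each month, − disbursements):
  Aug: +$688.29 → $688.29
  Sep: +$688.29 → $1,376.58
  Oct: +$688.29 → $2,064.87
  Nov: +$688.29 → $2,753.16
  Dec: +$688.29 − $2,032.08 → $1,409.37
  Jan: +$688.29 → $2,097.66
  Feb: +$688.29 → $2,785.95
  Mar: +$688.29 − $807.48 → $2,666.76
  Apr: +$688.29 − $1,938.24 → $1,416.81
  May: +$688.29 − $1,449.60 → $655.50
  Jun: +$688.29 − $2,032.08 → -$688.29
  Jul: +$688.29 → $0.00
Lowest trial balance = -$688.29 (Jun)
Initial deposit = cushion − low point = $1,376.58 − (-$688.29) = $2,064.87

$2,064.87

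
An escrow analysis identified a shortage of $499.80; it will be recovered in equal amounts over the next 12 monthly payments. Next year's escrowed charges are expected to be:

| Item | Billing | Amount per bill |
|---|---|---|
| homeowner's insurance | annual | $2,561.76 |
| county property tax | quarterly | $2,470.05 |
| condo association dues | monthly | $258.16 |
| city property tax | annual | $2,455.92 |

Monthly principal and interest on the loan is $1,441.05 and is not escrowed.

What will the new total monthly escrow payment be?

Homeowner's insurance: $2,561.76
County property tax: $2,470.05 × 4 = $9,880.20
Condo association dues: $258.16 × 12 = $3,097.92
City property tax: $2,455.92
Combined annual = $17,995.80
Monthly = $17,995.80 ÷ 12 = $1,499.65
Shortage per month = $499.80 ÷ 12 = $41.65
New monthly escrow = $1,499.65 + $41.65 = $1,541.30

$1,541.30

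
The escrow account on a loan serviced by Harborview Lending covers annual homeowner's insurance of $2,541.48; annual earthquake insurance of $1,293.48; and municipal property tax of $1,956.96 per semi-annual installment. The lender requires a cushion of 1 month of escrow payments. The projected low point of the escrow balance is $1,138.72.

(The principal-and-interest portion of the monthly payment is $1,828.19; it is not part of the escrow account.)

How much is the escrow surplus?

$492.98

Homeowner's insurance — $2,541.48 annually
Earthquake insurance — $1,293.48 annually
Municipal property tax — $1,956.96 × 2 = $3,913.92 annually
Combined annual = $7,748.88
Per month = $7,748.88 ÷ 12 = $645.74
Cushion = 1 × $645.74 = $645.74
Excess over cushion: $1,138.72 − $645.74 = $492.98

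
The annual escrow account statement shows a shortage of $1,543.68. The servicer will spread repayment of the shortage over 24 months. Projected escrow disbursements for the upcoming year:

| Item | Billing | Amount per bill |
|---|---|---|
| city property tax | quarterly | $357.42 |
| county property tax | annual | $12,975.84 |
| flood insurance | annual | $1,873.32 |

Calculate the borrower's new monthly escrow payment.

City property tax: $357.42 × 4 = $1,429.68/yr
County property tax: $12,975.84/yr
Flood insurance: $1,873.32/yr
Yearly total = $1,429.68 + $12,975.84 + $1,873.32 = $16,278.84
Per month = $16,278.84 / 12 = $1,356.57
Shortage per month = $1,543.68 / 24 = $64.32
New monthly escrow = $1,356.57 + $64.32 = $1,420.89

$1,420.89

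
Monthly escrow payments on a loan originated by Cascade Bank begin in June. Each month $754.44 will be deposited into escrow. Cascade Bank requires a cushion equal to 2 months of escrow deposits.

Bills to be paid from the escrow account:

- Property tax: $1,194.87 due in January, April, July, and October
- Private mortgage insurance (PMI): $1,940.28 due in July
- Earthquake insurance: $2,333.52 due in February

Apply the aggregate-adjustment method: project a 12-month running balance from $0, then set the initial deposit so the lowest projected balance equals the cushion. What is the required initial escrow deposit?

$3,135.15

Cushion = 2 × $754.44 = $1,508.88
Trial balance (start $0, +$754.44 each month, − disbursements):
  Jun: +$754.44 → $754.44
  Jul: +$754.44 − $3,135.15 → -$1,626.27
  Aug: +$754.44 → -$871.83
  Sep: +$754.44 → -$117.39
  Oct: +$754.44 − $1,194.87 → -$557.82
  Nov: +$754.44 → $196.62
  Dec: +$754.44 → $951.06
  Jan: +$754.44 − $1,194.87 → $510.63
  Feb: +$754.44 − $2,333.52 → -$1,068.45
  Mar: +$754.44 → -$314.01
  Apr: +$754.44 − $1,194.87 → -$754.44
  May: +$754.44 → $0.00
Lowest trial balance = -$1,626.27 (Jul)
Initial deposit = cushion − low point = $1,508.88 − (-$1,626.27) = $3,135.15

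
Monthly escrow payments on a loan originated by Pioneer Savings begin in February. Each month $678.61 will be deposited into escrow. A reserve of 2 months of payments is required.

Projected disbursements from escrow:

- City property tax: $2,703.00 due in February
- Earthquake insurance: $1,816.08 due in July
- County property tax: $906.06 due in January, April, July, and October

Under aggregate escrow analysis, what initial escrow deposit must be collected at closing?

Cushion = 2 × $678.61 = $1,357.22
Trial balance (start $0, +$678.61 each month, − disbursements):
  Feb: +$678.61 − $2,703.00 → -$2,024.39
  Mar: +$678.61 → -$1,345.78
  Apr: +$678.61 − $906.06 → -$1,573.23
  May: +$678.61 → -$894.62
  Jun: +$678.61 → -$216.01
  Jul: +$678.61 − $2,722.14 → -$2,259.54
  Aug: +$678.61 → -$1,580.93
  Sep: +$678.61 → -$902.32
  Oct: +$678.61 − $906.06 → -$1,129.77
  Nov: +$678.61 → -$451.16
  Dec: +$678.61 → $227.45
  Jan: +$678.61 − $906.06 → $0.00
Lowest trial balance = -$2,259.54 (Jul)
Initial deposit = cushion − low point = $1,357.22 − (-$2,259.54) = $3,616.76

$3,616.76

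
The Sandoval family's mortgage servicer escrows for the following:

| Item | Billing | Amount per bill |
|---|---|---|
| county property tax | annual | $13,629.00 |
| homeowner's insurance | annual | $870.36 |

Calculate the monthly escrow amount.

County property tax = $13,629.00 per year
Homeowner's insurance = $870.36 per year
Combined annual = $13,629.00 + $870.36 = $14,499.36
Base monthly escrow = $14,499.36 / 12 = $1,208.28

$1,208.28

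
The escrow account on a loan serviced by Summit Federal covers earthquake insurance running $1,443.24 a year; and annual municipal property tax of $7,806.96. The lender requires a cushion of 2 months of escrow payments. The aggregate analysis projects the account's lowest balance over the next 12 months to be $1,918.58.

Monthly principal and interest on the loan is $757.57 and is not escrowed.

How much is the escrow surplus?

$376.88

Earthquake insurance = $1,443.24 per year
Municipal property tax = $7,806.96 per year
Total annual escrow = $1,443.24 + $7,806.96 = $9,250.20
Monthly = $9,250.20 ÷ 12 = $770.85
Required cushion = 2 × $770.85 = $1,541.70
Surplus = $1,918.58 − $1,541.70 = $376.88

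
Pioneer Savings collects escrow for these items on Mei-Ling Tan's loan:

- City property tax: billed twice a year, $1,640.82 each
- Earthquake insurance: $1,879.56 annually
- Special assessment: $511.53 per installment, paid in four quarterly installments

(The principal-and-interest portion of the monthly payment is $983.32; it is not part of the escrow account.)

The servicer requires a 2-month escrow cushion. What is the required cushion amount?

City property tax = $1,640.82 × 2 = $3,281.64/yr
Earthquake insurance = $1,879.56/yr
Special assessment = $511.53 × 4 = $2,046.12/yr
Combined annual = $3,281.64 + $1,879.56 + $2,046.12 = $7,207.32
Per month = $7,207.32 / 12 = $600.61
Reserve = 2 × $600.61 = $1,201.22

$1,201.22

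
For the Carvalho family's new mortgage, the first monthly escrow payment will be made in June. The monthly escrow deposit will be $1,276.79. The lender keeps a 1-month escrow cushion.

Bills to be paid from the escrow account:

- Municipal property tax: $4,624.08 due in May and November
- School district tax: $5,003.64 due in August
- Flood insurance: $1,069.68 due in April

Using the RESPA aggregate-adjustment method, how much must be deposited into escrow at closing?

Cushion = 1 × $1,276.79 = $1,276.79
Trial balance (start $0, +$1,276.79 each month, − disbursements):
  Jun: +$1,276.79 → $1,276.79
  Jul: +$1,276.79 → $2,553.58
  Aug: +$1,276.79 − $5,003.64 → -$1,173.27
  Sep: +$1,276.79 → $103.52
  Oct: +$1,276.79 → $1,380.31
  Nov: +$1,276.79 − $4,624.08 → -$1,966.98
  Dec: +$1,276.79 → -$690.19
  Jan: +$1,276.79 → $586.60
  Feb: +$1,276.79 → $1,863.39
  Mar: +$1,276.79 → $3,140.18
  Apr: +$1,276.79 − $1,069.68 → $3,347.29
  May: +$1,276.79 − $4,624.08 → $0.00
Lowest trial balance = -$1,966.98 (Nov)
Initial deposit = cushion − low point = $1,276.79 − (-$1,966.98) = $3,243.77

$3,243.77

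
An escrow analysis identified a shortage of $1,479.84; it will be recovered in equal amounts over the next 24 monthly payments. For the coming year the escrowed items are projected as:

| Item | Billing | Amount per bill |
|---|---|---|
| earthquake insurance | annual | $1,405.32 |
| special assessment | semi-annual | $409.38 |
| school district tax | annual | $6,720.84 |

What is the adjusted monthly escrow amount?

Earthquake insurance = $1,405.32 annually
Special assessment = $409.38 × 2 = $818.76 annually
School district tax = $6,720.84 annually
Total per year = $8,944.92
Per month = $8,944.92 / 12 = $745.41
Monthly shortage recovery: $1,479.84 / 24 = $61.66
New monthly escrow = $745.41 + $61.66 = $807.07

$807.07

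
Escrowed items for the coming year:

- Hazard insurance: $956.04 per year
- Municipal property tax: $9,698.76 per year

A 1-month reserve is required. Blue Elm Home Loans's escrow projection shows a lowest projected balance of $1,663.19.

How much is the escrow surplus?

Hazard insurance = $956.04
Municipal property tax = $9,698.76
Yearly total = $10,654.80
Per month = $10,654.80 / 12 = $887.90
Required reserve = 1 × $887.90 = $887.90
Excess over cushion: $1,663.19 − $887.90 = $775.29

$775.29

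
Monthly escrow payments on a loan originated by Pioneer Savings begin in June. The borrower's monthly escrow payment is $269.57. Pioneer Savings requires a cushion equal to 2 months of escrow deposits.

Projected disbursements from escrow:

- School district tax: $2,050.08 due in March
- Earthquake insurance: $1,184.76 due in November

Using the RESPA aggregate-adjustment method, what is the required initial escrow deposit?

Cushion = 2 × $269.57 = $539.14
Trial balance (start $0, +$269.57 each month, − disbursements):
  Jun: +$269.57 → $269.57
  Jul: +$269.57 → $539.14
  Aug: +$269.57 → $808.71
  Sep: +$269.57 → $1,078.28
  Oct: +$269.57 → $1,347.85
  Nov: +$269.57 − $1,184.76 → $432.66
  Dec: +$269.57 → $702.23
  Jan: +$269.57 → $971.80
  Feb: +$269.57 → $1,241.37
  Mar: +$269.57 − $2,050.08 → -$539.14
  Apr: +$269.57 → -$269.57
  May: +$269.57 → $0.00
Lowest trial balance = -$539.14 (Mar)
Initial deposit = cushion − low point = $539.14 − (-$539.14) = $1,078.28

$1,078.28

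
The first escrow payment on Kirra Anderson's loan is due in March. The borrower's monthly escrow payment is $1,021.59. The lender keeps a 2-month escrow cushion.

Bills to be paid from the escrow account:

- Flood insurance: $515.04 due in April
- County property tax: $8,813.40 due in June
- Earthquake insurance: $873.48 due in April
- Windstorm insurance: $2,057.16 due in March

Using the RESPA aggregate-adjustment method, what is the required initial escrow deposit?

$10,215.90

Cushion = 2 × $1,021.59 = $2,043.18
Trial balance (start $0, +$1,021.59 each month, − disbursements):
  Mar: +$1,021.59 − $2,057.16 → -$1,035.57
  Apr: +$1,021.59 − $1,388.52 → -$1,402.50
  May: +$1,021.59 → -$380.91
  Jun: +$1,021.59 − $8,813.40 → -$8,172.72
  Jul: +$1,021.59 → -$7,151.13
  Aug: +$1,021.59 → -$6,129.54
  Sep: +$1,021.59 → -$5,107.95
  Oct: +$1,021.59 → -$4,086.36
  Nov: +$1,021.59 → -$3,064.77
  Dec: +$1,021.59 → -$2,043.18
  Jan: +$1,021.59 → -$1,021.59
  Feb: +$1,021.59 → $0.00
Lowest trial balance = -$8,172.72 (Jun)
Initial deposit = cushion − low point = $2,043.18 − (-$8,172.72) = $10,215.90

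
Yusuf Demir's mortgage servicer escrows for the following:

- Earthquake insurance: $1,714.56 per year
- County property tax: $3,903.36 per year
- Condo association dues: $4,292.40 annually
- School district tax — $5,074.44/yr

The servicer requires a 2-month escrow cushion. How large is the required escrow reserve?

$2,497.46

Earthquake insurance — $1,714.56 annually
County property tax — $3,903.36 annually
Condo association dues — $4,292.40 annually
School district tax — $5,074.44 annually
Annual escrow total = $1,714.56 + $3,903.36 + $4,292.40 + $5,074.44 = $14,984.76
Base monthly escrow = $14,984.76 / 12 = $1,248.73
Reserve = 2 × $1,248.73 = $2,497.46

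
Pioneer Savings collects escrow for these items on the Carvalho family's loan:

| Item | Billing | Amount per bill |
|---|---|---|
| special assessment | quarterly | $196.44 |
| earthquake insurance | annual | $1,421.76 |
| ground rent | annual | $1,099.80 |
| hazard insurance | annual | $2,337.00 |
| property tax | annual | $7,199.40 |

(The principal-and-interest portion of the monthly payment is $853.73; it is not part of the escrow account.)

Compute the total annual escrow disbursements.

$12,843.72

Special assessment = $196.44 × 4 = $785.76/yr
Earthquake insurance = $1,421.76/yr
Ground rent = $1,099.80/yr
Hazard insurance = $2,337.00/yr
Property tax = $7,199.40/yr
Annual escrow total = $785.76 + $1,421.76 + $1,099.80 + $2,337.00 + $7,199.40 = $12,843.72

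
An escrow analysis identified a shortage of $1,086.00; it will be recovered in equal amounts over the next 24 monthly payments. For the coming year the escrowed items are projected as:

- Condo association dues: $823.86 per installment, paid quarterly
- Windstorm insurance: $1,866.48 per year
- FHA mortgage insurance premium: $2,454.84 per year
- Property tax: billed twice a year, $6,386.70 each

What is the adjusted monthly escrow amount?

Condo association dues — $823.86 × 4 = $3,295.44
Windstorm insurance — $1,866.48
FHA mortgage insurance premium — $2,454.84
Property tax — $6,386.70 × 2 = $12,773.40
Annual escrow total = $20,390.16
Monthly escrow = $20,390.16 ÷ 12 = $1,699.18
Monthly shortage recovery: $1,086.00 / 24 = $45.25
Adjusted monthly = $1,699.18 + $45.25 = $1,744.43

$1,744.43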